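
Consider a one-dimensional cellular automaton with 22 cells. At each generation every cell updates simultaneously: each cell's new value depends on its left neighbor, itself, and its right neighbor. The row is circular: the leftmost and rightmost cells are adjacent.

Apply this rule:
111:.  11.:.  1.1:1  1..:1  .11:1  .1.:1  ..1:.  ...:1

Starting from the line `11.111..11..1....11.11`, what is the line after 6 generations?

.11...11111.1...11.1..

..11..1.1.1.1111.1.11.
1.1.1.1111111...1111.1
.111111......11.1...11
11.....11111.1.1111.1.
1.1111.1....1111...111
.11...11111.1...11.1..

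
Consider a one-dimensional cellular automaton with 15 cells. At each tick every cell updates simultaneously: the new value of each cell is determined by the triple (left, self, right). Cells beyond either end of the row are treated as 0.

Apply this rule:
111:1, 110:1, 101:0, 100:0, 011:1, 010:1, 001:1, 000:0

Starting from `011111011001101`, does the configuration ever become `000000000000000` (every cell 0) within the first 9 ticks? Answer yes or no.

no

tick 1: 111111011011101
tick 2: 111111011011101  (fixed point — unchanged through tick 9)
tick 9 is 111111011011101, still not uniform 0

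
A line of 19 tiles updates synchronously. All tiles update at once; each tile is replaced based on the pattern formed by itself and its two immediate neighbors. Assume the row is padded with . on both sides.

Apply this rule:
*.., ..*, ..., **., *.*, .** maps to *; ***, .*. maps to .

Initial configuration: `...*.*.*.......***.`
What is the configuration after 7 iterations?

iteration 1: ***.*.*.********.**
iteration 2: *.**.*.**......****
iteration 3: .****.**********..*
iteration 4: **..***........***.
iteration 5: *****.**********.**
iteration 6: *...***........****
iteration 7: .****.**********..*

.****.**********..*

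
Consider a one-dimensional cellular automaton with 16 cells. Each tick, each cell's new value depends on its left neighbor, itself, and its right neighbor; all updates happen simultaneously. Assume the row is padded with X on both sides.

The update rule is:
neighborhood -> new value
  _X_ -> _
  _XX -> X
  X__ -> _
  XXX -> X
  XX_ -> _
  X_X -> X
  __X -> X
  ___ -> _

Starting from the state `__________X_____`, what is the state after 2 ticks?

________X_____XX

tick 1: _________X_____X
tick 2: ________X_____XX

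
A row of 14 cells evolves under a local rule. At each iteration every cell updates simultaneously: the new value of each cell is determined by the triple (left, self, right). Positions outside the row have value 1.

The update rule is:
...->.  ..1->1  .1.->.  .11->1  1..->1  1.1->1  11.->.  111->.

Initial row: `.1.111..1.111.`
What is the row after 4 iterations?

1.11..11.11..1
.11.111.11.111
11.11..11.11..
..11.111.11.11

..11.111.11.11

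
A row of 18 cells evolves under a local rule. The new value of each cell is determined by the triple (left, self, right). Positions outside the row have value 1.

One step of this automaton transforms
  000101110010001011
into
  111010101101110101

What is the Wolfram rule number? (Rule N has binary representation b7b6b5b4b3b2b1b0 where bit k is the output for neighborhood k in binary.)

179

position 6: 111 → 1  (bit 7 = 1)
position 7: 110 → 0  (bit 6 = 0)
position 4: 101 → 1  (bit 5 = 1)
position 0: 100 → 1  (bit 4 = 1)
position 5: 011 → 0  (bit 3 = 0)
position 3: 010 → 0  (bit 2 = 0)
position 2: 001 → 1  (bit 1 = 1)
position 1: 000 → 1  (bit 0 = 1)
bits b7..b0 = 10110011 = 179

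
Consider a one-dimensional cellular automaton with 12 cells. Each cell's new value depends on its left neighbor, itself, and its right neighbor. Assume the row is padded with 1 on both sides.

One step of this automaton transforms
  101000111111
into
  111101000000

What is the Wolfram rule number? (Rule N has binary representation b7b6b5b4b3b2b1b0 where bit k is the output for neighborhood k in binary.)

position 7: 111 → 0  (bit 7 = 0)
position 0: 110 → 1  (bit 6 = 1)
position 1: 101 → 1  (bit 5 = 1)
position 3: 100 → 1  (bit 4 = 1)
position 6: 011 → 0  (bit 3 = 0)
position 2: 010 → 1  (bit 2 = 1)
position 5: 001 → 1  (bit 1 = 1)
position 4: 000 → 0  (bit 0 = 0)
bits b7..b0 = 01110110 = 118

118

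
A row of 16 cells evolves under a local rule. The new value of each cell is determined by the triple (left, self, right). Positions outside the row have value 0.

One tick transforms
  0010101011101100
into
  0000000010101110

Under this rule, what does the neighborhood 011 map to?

1

At position 8 the neighborhood is 011; the next row has 1 there.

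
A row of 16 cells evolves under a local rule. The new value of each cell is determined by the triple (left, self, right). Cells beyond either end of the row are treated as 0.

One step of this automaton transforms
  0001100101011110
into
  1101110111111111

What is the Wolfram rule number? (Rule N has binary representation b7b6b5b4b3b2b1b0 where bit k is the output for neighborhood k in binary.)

position 12: 111 → 1  (bit 7 = 1)
position 4: 110 → 1  (bit 6 = 1)
position 8: 101 → 1  (bit 5 = 1)
position 5: 100 → 1  (bit 4 = 1)
position 3: 011 → 1  (bit 3 = 1)
position 7: 010 → 1  (bit 2 = 1)
position 2: 001 → 0  (bit 1 = 0)
position 0: 000 → 1  (bit 0 = 1)
bits b7..b0 = 11111101 = 253

253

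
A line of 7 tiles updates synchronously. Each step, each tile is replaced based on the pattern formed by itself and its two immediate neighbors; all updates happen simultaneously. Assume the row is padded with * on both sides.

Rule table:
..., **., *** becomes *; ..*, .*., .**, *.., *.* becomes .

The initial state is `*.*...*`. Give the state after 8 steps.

*...*..
*.*....
*...**.
*.*..*.
*......
*.****.
*..***.
*...**.

*...**.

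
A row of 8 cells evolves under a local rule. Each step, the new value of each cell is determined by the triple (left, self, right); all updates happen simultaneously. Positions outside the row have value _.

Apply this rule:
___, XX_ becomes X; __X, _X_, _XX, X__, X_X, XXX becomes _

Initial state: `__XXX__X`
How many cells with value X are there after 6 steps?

2

X___X___
__X___XX
X___X__X
__X_____
X___XXXX
__X____X
count of X: 2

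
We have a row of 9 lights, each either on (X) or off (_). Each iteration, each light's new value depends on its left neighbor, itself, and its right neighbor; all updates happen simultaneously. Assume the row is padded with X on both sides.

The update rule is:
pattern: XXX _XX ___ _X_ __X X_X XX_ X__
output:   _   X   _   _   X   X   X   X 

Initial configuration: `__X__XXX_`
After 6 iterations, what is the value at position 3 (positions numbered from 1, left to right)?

XX_XXX_XX
_XXX_XXX_
XX_XXX_XX  (repeats iteration 1; period 2)
iteration 6: _XXX_XXX_
position 3 holds X

X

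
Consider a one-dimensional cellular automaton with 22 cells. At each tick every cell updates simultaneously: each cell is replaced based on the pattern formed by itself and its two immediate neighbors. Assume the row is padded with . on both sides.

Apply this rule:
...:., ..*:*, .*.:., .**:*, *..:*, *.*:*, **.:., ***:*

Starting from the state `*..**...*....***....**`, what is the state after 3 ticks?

tick 1: .***.*.*.*..***.*..**.
tick 2: ***.*.*.*.****.*.***.*
tick 3: **.*.*.*.****.*.***.*.

**.*.*.*.****.*.***.*.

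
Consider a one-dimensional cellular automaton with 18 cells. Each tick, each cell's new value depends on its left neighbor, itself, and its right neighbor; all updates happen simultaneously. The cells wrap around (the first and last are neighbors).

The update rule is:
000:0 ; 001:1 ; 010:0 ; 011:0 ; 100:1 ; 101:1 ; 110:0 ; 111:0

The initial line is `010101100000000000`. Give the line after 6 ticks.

010101101010110101

101010010000000000
010101101000000001
101010010100000010
010101101010000101
101010010101001010
010101101010110101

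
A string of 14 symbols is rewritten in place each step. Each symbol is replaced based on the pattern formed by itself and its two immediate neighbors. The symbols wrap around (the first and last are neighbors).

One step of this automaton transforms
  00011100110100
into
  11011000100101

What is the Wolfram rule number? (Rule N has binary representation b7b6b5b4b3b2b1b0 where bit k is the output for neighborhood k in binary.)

position 4: 111 → 1  (bit 7 = 1)
position 5: 110 → 0  (bit 6 = 0)
position 10: 101 → 0  (bit 5 = 0)
position 6: 100 → 0  (bit 4 = 0)
position 3: 011 → 1  (bit 3 = 1)
position 11: 010 → 1  (bit 2 = 1)
position 2: 001 → 0  (bit 1 = 0)
position 0: 000 → 1  (bit 0 = 1)
bits b7..b0 = 10001101 = 141

141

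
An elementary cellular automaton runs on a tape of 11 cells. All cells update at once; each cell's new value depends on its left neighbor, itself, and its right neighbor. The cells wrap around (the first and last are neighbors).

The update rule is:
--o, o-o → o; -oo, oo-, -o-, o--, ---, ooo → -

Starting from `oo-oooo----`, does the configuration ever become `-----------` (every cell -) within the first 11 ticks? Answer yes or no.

no

tick 1: --o-------o
tick 2: -o-------o-
tick 3: o-------o--
tick 4: -------o--o
tick 5: ------o--o-
tick 6: -----o--o--
tick 7: ----o--o---
tick 8: ---o--o----
tick 9: --o--o-----
tick 10: -o--o------
tick 11: o--o-------
tick 11 is o--o-------, still not uniform -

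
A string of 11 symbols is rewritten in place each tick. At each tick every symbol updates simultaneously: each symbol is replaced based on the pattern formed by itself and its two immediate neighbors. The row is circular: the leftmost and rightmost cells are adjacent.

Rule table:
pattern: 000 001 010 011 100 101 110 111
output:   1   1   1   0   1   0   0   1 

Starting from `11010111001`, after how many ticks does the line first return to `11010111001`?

5

10010010110
11111110000
01111101111
00111000110
11010111001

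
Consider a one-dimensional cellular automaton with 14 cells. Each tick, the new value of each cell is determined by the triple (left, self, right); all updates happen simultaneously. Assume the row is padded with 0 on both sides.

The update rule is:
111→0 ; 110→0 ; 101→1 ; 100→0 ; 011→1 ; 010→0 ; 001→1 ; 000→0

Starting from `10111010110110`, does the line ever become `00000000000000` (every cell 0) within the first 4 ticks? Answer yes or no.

no

01100101101100
11001011011000
10010110110000
00101101100000
tick 4 is 00101101100000, still not uniform 0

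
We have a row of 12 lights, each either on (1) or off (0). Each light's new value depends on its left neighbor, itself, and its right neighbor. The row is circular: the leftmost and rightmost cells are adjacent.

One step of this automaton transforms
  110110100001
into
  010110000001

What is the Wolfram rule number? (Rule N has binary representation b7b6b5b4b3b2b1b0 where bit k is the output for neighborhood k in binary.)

position 0: 111 → 0  (bit 7 = 0)
position 1: 110 → 1  (bit 6 = 1)
position 2: 101 → 0  (bit 5 = 0)
position 7: 100 → 0  (bit 4 = 0)
position 3: 011 → 1  (bit 3 = 1)
position 6: 010 → 0  (bit 2 = 0)
position 10: 001 → 0  (bit 1 = 0)
position 8: 000 → 0  (bit 0 = 0)
bits b7..b0 = 01001000 = 72

72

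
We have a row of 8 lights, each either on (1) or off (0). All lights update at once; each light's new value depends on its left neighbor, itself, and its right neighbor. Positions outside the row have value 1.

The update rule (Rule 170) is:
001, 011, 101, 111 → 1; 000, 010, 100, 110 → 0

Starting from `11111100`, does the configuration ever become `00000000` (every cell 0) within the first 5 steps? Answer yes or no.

no

11111001
11110011
11100111
11001111
10011111
step 5 is 10011111, still not uniform 0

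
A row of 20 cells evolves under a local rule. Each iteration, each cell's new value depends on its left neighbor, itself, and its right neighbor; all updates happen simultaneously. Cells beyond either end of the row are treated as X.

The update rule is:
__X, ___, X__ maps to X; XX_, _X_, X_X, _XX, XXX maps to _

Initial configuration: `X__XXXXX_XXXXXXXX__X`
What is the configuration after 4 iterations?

_XX______________XX_
___XXXXXXXXXXXXXX___
XXX______________XXX
___XXXXXXXXXXXXXX___

___XXXXXXXXXXXXXX___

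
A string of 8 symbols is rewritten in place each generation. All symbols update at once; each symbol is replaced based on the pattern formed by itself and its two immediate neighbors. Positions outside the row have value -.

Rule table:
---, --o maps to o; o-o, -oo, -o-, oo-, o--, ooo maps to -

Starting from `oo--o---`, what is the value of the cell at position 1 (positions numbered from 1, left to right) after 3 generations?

generation 1: ---o--oo
generation 2: ooo--o--
generation 3: ----o--o
position 1 holds -

-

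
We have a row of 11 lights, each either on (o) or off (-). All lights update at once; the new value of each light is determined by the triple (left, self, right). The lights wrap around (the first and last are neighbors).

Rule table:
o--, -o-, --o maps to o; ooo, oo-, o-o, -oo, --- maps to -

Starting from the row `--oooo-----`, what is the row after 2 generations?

-o----o----
ooo--ooo---

ooo--ooo---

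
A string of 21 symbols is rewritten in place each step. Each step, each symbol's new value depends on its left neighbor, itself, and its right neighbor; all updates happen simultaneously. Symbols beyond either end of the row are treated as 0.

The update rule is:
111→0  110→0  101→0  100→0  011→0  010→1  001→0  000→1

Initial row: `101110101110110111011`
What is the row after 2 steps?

100000100000000000000
101110101111111111111

101110101111111111111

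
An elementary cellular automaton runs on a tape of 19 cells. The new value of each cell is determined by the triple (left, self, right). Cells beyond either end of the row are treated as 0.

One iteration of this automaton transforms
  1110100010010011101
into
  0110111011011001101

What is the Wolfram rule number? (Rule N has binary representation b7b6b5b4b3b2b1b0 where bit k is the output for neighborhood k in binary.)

213

position 1: 111 → 1  (bit 7 = 1)
position 2: 110 → 1  (bit 6 = 1)
position 3: 101 → 0  (bit 5 = 0)
position 5: 100 → 1  (bit 4 = 1)
position 0: 011 → 0  (bit 3 = 0)
position 4: 010 → 1  (bit 2 = 1)
position 7: 001 → 0  (bit 1 = 0)
position 6: 000 → 1  (bit 0 = 1)
bits b7..b0 = 11010101 = 213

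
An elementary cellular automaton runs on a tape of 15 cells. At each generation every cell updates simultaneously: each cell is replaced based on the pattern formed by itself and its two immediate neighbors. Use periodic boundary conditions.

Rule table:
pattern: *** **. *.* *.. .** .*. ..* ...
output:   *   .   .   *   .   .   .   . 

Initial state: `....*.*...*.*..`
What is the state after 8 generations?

generation 1: .......*.....*.
generation 2: ........*.....*
generation 3: *........*.....
generation 4: .*........*....
generation 5: ..*........*...
generation 6: ...*........*..
generation 7: ....*........*.
generation 8: .....*........*

.....*........*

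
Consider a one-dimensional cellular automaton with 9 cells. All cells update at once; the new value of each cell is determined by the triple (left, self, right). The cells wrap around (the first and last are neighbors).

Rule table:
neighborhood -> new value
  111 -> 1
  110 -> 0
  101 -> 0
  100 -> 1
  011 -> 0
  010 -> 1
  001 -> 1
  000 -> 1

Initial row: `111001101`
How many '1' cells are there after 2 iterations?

110110000
000001111
count of 1: 4

4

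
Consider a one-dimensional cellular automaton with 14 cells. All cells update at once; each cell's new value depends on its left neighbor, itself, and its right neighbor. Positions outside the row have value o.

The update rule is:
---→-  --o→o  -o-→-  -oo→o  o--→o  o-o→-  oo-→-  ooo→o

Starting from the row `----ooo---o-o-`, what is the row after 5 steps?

-o-o-o---ooooo

o--ooo-o-o----
-oooo-----o--o
-ooo-o---o-ooo
-oo---o-o--ooo
-o-o-o---ooooo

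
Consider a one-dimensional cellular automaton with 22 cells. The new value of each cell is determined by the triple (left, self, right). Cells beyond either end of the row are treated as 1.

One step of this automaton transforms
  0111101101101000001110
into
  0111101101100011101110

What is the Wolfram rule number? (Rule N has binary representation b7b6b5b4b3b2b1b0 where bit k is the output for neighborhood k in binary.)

201

position 2: 111 → 1  (bit 7 = 1)
position 4: 110 → 1  (bit 6 = 1)
position 0: 101 → 0  (bit 5 = 0)
position 13: 100 → 0  (bit 4 = 0)
position 1: 011 → 1  (bit 3 = 1)
position 12: 010 → 0  (bit 2 = 0)
position 17: 001 → 0  (bit 1 = 0)
position 14: 000 → 1  (bit 0 = 1)
bits b7..b0 = 11001001 = 201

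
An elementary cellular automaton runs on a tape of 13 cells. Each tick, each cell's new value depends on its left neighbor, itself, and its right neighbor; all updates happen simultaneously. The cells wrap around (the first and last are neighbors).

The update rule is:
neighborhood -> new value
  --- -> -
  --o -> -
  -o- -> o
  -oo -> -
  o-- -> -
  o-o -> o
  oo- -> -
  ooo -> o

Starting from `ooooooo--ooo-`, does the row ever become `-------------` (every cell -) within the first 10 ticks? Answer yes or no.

tick 1: -ooooo----o-o
tick 2: o-ooo-----ooo
tick 3: -o-o-------oo
tick 4: oooo---------
tick 5: -oo----------
tick 6: -------------
all cells are - at tick 6

yes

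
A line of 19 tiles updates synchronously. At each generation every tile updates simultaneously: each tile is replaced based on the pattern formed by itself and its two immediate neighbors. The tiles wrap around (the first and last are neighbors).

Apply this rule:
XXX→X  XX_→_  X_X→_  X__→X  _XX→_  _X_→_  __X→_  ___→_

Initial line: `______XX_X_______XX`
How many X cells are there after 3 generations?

2

generation 1: X_________X________
generation 2: _X_________X_______
generation 3: __X_________X______
count of X: 2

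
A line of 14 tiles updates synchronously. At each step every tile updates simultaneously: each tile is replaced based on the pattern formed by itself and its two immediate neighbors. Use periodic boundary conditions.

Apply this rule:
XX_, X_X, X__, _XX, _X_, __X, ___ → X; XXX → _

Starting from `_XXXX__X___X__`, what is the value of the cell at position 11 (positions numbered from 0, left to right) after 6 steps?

XX__XXXXXXXXXX
_XXXX_________
XX__XXXXXXXXXX  (repeats step 1; period 2)
step 6: _XXXX_________
position 11 holds _

_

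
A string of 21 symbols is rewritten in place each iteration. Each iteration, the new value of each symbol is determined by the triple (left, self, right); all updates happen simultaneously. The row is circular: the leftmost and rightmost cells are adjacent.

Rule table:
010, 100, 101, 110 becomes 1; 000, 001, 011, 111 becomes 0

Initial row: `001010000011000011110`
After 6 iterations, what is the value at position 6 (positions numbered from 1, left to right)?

iteration 1: 001111000001100000011
iteration 2: 100001100000110000001
iteration 3: 110000110000011000000
iteration 4: 011000011000001100000
iteration 5: 001100001100000110000
iteration 6: 000110000110000011000
position 6 holds 0

0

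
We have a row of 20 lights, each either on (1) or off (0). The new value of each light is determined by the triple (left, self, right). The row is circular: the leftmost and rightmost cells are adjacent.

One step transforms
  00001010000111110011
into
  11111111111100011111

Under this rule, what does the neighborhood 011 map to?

1

At position 11 the neighborhood is 011; the next row has 1 there.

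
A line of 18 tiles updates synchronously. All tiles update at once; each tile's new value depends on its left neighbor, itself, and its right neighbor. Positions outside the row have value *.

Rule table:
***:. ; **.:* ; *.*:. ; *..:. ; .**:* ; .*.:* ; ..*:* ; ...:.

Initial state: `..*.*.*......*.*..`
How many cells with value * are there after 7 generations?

.**.*.*.....**.*.*
.**.*.*....***.*.*
.**.*.*...**.*.*.*
.**.*.*..***.*.*.*
.**.*.*.**.*.*.*.*
.**.*.*.**.*.*.*.*  (fixed point — unchanged through generation 7)
count of *: 10

10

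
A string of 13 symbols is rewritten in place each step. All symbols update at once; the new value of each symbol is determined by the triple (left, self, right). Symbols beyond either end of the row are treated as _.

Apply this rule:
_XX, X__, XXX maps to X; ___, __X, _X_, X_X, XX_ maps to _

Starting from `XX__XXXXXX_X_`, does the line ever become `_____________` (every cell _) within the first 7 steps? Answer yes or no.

X_X_XXXXX___X
____XXXX_X___
____XXX___X__
____XX_X___X_
____X___X___X
_____X___X___
______X___X__
step 7 is ______X___X__, still not uniform _

no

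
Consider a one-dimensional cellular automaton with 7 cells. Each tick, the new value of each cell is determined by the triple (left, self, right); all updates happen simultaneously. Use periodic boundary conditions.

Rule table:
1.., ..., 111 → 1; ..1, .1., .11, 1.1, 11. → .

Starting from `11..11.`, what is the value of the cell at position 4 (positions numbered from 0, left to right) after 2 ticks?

..1....
1..1111
position 4 holds 1

1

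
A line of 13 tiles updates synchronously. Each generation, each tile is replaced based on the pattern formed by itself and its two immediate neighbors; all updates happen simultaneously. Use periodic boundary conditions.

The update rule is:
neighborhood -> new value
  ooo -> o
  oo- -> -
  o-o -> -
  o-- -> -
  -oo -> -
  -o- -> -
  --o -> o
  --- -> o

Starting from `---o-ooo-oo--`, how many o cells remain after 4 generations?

6

generation 1: ooo---o-----o
generation 2: oo--oo--oooo-
generation 3: ---o---o-oo--
generation 4: ooo--oo-----o
count of o: 6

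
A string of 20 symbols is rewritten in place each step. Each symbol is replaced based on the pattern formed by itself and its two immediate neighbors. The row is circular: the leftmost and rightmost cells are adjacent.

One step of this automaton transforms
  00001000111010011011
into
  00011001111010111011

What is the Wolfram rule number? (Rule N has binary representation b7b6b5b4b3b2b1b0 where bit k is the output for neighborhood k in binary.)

206

position 9: 111 → 1  (bit 7 = 1)
position 10: 110 → 1  (bit 6 = 1)
position 11: 101 → 0  (bit 5 = 0)
position 0: 100 → 0  (bit 4 = 0)
position 8: 011 → 1  (bit 3 = 1)
position 4: 010 → 1  (bit 2 = 1)
position 3: 001 → 1  (bit 1 = 1)
position 1: 000 → 0  (bit 0 = 0)
bits b7..b0 = 11001110 = 206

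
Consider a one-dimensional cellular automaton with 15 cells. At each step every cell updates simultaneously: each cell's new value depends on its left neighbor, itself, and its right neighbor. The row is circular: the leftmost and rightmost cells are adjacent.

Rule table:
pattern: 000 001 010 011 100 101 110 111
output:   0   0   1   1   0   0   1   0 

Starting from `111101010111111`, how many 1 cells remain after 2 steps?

step 1: 000101010100000
step 2: 000101010100000
count of 1: 4

4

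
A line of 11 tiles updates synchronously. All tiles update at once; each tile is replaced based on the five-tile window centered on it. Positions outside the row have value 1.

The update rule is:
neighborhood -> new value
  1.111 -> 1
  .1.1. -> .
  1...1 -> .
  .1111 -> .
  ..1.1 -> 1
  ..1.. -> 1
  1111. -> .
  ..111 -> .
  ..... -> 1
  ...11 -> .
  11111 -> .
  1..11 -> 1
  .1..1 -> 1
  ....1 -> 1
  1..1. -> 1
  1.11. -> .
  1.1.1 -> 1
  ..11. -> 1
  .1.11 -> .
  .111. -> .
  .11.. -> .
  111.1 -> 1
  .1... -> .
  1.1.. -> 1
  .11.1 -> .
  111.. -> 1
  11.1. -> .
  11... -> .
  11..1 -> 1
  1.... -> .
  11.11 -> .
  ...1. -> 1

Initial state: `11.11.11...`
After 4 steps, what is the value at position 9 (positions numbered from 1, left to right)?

step 1: .1.........
step 2: .1..111111.
step 3: .111.....1.
step 4: .1.1..1111.
position 9 holds 1

1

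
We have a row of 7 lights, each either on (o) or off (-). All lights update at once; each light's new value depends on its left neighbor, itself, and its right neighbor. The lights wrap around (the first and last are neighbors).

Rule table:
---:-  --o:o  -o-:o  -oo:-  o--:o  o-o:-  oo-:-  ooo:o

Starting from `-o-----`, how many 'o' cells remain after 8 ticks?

ooo----
-o-o--o
-o-oooo
-o--oo-
oooo--o
ooo-oo-
-o-----  (repeats tick 0; period 7)
tick 8: ooo----
count of o: 3

3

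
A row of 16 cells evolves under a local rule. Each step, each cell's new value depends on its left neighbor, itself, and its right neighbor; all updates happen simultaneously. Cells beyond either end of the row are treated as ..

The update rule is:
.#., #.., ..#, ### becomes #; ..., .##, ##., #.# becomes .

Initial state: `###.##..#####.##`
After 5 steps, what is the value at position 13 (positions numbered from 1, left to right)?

.#....##.###....
###..#....#.#...
.#.####..##.##..
##..##.##.....#.
..##.....#...###
position 13 holds .

.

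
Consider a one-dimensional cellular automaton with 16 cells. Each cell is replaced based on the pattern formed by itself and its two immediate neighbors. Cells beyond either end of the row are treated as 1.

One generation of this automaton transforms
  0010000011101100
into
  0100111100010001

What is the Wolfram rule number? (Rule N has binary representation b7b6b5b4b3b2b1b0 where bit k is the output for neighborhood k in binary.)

position 9: 111 → 0  (bit 7 = 0)
position 10: 110 → 0  (bit 6 = 0)
position 11: 101 → 1  (bit 5 = 1)
position 0: 100 → 0  (bit 4 = 0)
position 8: 011 → 0  (bit 3 = 0)
position 2: 010 → 0  (bit 2 = 0)
position 1: 001 → 1  (bit 1 = 1)
position 4: 000 → 1  (bit 0 = 1)
bits b7..b0 = 00100011 = 35

35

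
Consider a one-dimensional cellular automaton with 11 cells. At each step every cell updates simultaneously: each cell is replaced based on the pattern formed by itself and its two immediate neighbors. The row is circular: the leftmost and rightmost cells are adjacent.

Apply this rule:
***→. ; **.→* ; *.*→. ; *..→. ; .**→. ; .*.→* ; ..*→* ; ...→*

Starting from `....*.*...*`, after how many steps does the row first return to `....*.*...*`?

step 1: .****.*.***
step 2: ....*.*...*

2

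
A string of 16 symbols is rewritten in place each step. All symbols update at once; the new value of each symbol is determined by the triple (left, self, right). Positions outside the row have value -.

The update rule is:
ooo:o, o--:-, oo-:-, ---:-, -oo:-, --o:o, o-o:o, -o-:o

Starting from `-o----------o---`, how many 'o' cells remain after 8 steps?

step 1: oo---------oo---
step 2: ----------o-----
step 3: ---------oo-----
step 4: --------o-------
step 5: -------oo-------
step 6: ------o---------
step 7: -----oo---------
step 8: ----o-----------
count of o: 1

1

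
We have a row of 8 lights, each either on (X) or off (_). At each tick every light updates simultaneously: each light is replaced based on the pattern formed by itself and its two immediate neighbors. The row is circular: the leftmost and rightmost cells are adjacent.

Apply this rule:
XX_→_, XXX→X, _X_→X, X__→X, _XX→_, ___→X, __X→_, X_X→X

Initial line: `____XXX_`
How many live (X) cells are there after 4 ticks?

4

tick 1: XXX__X_X
tick 2: XX_X_XX_
tick 3: __XXX__X
tick 4: X__X_X_X
count of X: 4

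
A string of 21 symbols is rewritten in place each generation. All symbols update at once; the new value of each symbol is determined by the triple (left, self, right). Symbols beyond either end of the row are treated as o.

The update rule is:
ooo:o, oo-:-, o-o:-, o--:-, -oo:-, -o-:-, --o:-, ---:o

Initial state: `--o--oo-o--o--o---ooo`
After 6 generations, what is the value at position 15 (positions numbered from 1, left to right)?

-

----------------o--oo
-oooooooooooooo-----o
--oooooooooooo--ooo--
---oooooooooo----o---
-o--oooooooo--oo---o-
-----oooooo------o---
position 15 holds -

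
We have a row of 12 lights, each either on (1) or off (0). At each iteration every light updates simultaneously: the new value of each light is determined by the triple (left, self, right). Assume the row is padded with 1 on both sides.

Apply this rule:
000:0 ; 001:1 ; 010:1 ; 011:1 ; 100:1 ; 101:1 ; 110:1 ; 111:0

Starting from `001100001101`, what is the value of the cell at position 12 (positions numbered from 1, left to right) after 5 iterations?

iteration 1: 111110011111
iteration 2: 000011110000
iteration 3: 100110011001
iteration 4: 111111111111
iteration 5: 000000000000
position 12 holds 0

0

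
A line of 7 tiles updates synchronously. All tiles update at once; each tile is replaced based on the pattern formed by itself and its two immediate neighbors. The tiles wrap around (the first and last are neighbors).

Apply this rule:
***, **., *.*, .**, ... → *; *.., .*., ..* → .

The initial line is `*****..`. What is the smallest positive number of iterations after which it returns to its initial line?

*****..

1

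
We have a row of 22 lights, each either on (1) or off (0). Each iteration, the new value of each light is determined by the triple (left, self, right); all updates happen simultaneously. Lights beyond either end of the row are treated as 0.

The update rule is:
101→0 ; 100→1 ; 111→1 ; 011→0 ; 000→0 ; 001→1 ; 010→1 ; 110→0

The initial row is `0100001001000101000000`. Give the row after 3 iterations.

iteration 1: 1110011111101101100000
iteration 2: 0101101111000000010000
iteration 3: 1100000110100000111000

1100000110100000111000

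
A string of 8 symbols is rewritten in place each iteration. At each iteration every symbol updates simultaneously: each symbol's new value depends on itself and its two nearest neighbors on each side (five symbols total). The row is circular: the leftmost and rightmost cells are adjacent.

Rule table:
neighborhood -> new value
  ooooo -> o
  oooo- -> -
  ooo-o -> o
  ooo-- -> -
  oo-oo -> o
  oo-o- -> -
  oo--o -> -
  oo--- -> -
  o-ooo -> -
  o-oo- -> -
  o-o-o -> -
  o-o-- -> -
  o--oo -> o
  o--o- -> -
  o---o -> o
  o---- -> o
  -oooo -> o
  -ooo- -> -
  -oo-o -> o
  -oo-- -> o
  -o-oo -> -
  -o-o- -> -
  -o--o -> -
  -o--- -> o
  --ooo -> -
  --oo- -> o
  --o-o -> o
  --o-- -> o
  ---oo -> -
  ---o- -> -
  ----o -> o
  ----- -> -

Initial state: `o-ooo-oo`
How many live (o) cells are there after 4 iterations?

6

oo--oo--
oo-ooo-o
-oo--oo-
ooo-ooo-
count of o: 6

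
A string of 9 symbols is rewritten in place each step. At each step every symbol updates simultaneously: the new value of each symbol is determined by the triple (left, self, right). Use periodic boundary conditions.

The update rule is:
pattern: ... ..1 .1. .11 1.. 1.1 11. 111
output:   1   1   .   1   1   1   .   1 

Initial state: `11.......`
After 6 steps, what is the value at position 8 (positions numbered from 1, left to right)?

1

1.1111111
.11111111
11111111.
1111111.1
111111.11
11111.111
position 8 holds 1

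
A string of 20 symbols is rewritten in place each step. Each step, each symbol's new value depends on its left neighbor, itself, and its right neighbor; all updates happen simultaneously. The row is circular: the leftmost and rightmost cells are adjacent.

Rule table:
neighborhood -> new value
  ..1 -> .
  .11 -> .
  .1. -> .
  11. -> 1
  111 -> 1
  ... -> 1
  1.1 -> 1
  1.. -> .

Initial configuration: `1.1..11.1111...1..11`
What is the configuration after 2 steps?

11.11..11.111..111..

11....11.111.1.....1
11.11..11.111..111..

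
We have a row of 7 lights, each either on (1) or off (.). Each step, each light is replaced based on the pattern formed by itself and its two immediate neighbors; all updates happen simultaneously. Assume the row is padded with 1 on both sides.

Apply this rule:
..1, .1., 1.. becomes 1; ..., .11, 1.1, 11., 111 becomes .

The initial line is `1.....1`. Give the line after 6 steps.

.11.11.

.1...1.
.11.11.
.......
1.....1  (repeats step 0; period 4)
step 6: .11.11.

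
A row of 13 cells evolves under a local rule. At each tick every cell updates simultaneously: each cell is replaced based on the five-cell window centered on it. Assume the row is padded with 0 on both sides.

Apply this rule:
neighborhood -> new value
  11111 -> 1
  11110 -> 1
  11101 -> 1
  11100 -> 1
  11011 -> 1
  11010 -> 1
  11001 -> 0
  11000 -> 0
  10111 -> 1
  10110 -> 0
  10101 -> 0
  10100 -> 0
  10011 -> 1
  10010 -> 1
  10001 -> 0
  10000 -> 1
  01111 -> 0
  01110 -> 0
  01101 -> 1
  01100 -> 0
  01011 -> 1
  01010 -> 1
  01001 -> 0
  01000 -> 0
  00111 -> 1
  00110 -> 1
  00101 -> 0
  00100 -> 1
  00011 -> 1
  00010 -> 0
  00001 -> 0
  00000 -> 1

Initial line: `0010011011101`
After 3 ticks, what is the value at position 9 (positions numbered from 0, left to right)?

0010111110110
0001101111000
1011111011011
position 9 holds 1

1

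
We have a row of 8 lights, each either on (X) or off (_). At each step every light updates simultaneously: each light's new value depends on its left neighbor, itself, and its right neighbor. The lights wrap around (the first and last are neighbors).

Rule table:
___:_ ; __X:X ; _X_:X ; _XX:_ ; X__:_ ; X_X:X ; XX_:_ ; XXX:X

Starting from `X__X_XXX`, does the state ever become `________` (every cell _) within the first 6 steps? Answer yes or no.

__XXX_XX
_X_X_X__
XXXXXX__
_XXXX__X
X_XX__XX
_X___X_X
step 6 is _X___X_X, still not uniform _

no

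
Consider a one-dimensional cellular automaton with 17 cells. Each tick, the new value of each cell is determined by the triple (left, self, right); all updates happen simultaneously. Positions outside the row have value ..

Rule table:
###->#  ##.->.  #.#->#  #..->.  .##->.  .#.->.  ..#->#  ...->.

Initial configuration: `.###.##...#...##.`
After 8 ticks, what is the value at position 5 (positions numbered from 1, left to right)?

#.#.#....#...#...
.#.#....#...#....
#.#....#...#.....
.#....#...#......
#....#...#.......
....#...#........
...#...#.........
..#...#..........
position 5 holds .

.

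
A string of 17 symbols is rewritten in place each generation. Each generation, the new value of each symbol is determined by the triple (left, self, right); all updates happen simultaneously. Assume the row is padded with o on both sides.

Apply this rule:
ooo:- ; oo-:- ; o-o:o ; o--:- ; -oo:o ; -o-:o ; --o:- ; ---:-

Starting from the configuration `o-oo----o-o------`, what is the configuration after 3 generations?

--------o--------

-oo-----ooo------
oo------o--------
--------o--------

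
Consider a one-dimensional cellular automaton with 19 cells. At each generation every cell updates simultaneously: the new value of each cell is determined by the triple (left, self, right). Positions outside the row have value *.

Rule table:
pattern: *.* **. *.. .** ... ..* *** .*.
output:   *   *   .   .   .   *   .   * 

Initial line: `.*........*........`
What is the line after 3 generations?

**.......**.......*
.*......*.*......*.
**.....****.....***

**.....****.....***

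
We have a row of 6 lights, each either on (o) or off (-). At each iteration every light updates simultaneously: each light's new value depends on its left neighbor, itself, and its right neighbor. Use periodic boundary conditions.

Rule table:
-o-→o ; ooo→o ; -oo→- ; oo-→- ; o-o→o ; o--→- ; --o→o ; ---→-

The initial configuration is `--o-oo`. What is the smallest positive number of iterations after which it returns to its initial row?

12

-ooo--
o-o---
ooo--o
oo--o-
---ooo
--o-o-
-oooo-
o-oo--
oo---o
o---o-
o--ooo
--o-oo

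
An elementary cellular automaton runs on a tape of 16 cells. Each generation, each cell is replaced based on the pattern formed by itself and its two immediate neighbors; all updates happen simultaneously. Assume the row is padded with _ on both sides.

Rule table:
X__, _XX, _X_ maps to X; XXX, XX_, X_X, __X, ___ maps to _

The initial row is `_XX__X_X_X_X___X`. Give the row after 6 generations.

_X_X_X_X_X_X_X_X

_X_X_X_X_X_XX__X
_X_X_X_X_X_X_X_X
_X_X_X_X_X_X_X_X  (fixed point — unchanged through generation 6)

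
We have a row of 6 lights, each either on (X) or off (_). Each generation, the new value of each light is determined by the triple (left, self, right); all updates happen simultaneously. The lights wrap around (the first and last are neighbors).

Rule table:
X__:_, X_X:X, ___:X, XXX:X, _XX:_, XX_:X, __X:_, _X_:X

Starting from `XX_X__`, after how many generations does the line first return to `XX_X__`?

6

_XXX__
__XX_X
___XXX
_X__XX
XX___X
XX_X__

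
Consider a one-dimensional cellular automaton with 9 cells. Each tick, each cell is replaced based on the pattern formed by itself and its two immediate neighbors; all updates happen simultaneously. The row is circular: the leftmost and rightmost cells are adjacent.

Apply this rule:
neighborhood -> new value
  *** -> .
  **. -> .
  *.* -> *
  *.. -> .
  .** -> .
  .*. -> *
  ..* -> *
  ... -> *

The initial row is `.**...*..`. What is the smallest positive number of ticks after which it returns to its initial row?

18

*...***.*
..**...*.
**...***.
...**...*
.**...***
*...**...
*.**...**
.*...**..
**.**...*
..*...**.
***.**...
...*...**
.***.**..
*...*...*
..***.**.
**...*...
...***.**
.**...*..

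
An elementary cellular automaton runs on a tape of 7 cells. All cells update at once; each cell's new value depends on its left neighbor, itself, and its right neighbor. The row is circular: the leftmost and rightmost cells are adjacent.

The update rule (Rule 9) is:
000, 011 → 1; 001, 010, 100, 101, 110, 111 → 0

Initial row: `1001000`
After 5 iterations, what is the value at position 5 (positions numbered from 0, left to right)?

0000010
1111000
1000010
0011000
1010011
position 5 holds 1

1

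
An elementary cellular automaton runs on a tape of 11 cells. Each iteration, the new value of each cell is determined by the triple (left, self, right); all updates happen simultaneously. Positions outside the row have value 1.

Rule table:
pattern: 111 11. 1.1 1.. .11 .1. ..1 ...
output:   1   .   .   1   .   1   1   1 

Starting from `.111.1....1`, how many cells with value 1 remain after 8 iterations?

9

..1..11111.
11111.111..
1111...1.11
111.1111..1
11...11.11.
1.111......
...1.111111
1111..11111
count of 1: 9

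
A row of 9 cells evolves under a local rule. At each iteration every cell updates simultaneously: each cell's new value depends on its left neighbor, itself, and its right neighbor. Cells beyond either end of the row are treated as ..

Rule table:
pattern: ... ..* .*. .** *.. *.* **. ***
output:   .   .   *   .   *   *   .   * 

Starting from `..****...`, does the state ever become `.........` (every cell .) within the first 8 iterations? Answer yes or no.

yes

iteration 1: ...**.*..
iteration 2: .....***.
iteration 3: ......*.*
iteration 4: ......***
iteration 5: .......*.
iteration 6: .......**
iteration 7: .........
all cells are . at iteration 7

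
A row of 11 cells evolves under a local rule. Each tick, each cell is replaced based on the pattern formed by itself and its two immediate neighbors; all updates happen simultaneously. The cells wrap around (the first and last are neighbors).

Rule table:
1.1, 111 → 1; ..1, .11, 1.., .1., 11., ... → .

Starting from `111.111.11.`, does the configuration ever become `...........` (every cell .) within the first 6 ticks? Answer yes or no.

yes

.1.1.1.1..1
1.1.1.1....
.1.1.1.....
..1.1......
...1.......
...........
all cells are . at tick 6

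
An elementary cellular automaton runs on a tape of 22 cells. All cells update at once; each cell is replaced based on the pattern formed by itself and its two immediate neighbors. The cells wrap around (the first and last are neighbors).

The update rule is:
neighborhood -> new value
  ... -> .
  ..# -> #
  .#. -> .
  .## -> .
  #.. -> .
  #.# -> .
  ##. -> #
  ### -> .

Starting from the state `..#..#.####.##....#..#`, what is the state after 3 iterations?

..#.....#..#...#..#..#

.#..#.....#..#...#..#.
#..#.....#..#...#..#..
..#.....#..#...#..#..#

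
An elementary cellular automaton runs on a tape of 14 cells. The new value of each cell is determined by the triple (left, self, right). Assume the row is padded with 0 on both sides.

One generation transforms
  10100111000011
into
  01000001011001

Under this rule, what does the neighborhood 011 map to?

At position 5 the neighborhood is 011; the next row has 0 there.

0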